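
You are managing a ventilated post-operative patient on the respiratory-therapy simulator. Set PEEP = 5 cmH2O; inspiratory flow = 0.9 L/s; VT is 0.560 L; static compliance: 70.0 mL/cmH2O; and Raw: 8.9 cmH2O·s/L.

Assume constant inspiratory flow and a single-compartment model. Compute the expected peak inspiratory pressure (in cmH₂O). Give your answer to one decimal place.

Equation of motion (constant flow): PIP = Vt/C + R·V̇ + PEEP.
PIP = 560/70.0 + 8.9×0.9 + 5 = 8.0 + 8.01 + 5 = 21.01 cmH2O.

21.0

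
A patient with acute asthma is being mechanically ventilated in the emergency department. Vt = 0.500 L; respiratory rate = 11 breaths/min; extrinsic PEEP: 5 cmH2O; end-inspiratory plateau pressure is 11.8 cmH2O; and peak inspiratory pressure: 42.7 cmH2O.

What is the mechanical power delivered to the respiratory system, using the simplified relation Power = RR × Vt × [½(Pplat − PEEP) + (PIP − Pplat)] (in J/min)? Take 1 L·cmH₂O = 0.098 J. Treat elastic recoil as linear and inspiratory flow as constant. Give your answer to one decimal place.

18.5

Per-breath work = Vt × [½(Pplat−PEEP) + (PIP−Pplat)] = 0.500 × [0.5×6.8 + 30.9] = 0.500 × 34.3 = 17.15 L·cmH2O.
Power = 11 × 17.15 = 188.65 L·cmH2O/min.
× 0.098 J/(L·cmH2O) → 18.488 J/min.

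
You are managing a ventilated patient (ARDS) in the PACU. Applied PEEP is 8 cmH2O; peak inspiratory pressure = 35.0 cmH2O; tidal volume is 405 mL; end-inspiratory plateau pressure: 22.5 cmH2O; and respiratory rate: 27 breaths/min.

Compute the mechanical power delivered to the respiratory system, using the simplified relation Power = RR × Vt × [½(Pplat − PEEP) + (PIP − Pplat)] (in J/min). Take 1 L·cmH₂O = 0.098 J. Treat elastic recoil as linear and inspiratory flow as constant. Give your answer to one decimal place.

21.2

Per-breath work = Vt × [½(Pplat−PEEP) + (PIP−Pplat)] = 0.405 × [0.5×14.5 + 12.5] = 0.405 × 19.75 = 7.999 L·cmH2O.
Power = 27 × 7.999 = 215.97 L·cmH2O/min.
× 0.098 J/(L·cmH2O) → 21.165 J/min.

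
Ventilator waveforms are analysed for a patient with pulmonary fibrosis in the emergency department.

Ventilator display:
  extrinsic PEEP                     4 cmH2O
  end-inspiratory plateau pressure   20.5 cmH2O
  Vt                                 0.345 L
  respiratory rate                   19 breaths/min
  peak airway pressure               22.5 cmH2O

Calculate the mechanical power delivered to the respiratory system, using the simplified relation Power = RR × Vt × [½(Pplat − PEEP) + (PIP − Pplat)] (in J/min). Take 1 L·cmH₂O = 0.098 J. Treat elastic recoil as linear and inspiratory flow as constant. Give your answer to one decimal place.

Per-breath work = Vt × [½(Pplat−PEEP) + (PIP−Pplat)] = 0.345 × [0.5×16.5 + 2.0] = 0.345 × 10.25 = 3.536 L·cmH2O.
Power = 19 × 3.536 = 67.184 L·cmH2O/min.
× 0.098 J/(L·cmH2O) → 6.584 J/min.

6.6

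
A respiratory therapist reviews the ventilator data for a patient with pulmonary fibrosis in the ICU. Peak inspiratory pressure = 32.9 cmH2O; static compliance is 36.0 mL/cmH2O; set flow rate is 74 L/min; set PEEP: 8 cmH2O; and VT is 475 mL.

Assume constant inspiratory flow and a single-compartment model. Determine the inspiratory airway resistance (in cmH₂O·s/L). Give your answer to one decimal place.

Flow: 74 L/min ÷ 60 = 1.2333 L/s.
Equation of motion (constant flow): PIP = Vt/C + R·V̇ + PEEP.
R·V̇ = PIP − Vt/C − PEEP = 32.9 − 475/36.0 − 8 = 32.9 − 13.194 − 8 = 11.706 cmH2O.
R = 11.706 / 1.2333 = 9.492 cmH2O·s/L.

9.5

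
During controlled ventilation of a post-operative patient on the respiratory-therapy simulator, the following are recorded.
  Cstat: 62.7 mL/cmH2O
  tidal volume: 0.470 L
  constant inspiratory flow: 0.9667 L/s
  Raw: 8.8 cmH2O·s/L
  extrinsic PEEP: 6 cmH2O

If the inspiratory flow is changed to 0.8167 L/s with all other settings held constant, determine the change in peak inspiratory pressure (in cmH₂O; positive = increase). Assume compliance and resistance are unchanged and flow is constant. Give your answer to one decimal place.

PIP = Vt/C + R·V̇ + PEEP (constant-flow equation of motion).
Only the resistive term changes: ΔPIP = R × ΔV̇ = 8.8 × (0.8167 − 0.9667) = 8.8 × -0.15 = -1.32 cmH2O.

-1.3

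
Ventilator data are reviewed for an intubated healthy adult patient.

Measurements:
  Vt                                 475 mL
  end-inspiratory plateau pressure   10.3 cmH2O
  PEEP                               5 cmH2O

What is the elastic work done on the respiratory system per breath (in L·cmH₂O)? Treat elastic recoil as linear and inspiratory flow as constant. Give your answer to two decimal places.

Elastic work ≈ ½ × (Pplat − PEEP) × Vt = 0.5 × (10.3 − 5) × 0.475 L = 0.5 × 5.3 × 0.475 = 1.259 L·cmH2O.

1.26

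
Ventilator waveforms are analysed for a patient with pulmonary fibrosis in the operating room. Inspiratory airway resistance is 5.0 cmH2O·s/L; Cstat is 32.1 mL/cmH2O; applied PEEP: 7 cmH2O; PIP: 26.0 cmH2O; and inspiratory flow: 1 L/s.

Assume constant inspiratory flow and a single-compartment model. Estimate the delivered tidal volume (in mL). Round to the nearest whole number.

449

Equation of motion (constant flow): PIP = Vt/C + R·V̇ + PEEP.
Vt/C = PIP − R·V̇ − PEEP = 26.0 − 5.0 − 7 = 14.0 cmH2O.
Vt = C × 14.0 = 32.1 × 14.0 = 449.4 mL.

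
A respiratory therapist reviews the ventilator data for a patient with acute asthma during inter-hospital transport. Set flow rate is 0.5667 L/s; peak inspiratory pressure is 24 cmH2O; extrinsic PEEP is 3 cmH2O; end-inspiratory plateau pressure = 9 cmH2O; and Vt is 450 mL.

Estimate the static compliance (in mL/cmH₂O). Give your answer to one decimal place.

Cstat = Vt / (Pplat − PEEP) = 450 / (9 − 3) = 450 / 6.0 = 75.0 mL/cmH2O.

75.0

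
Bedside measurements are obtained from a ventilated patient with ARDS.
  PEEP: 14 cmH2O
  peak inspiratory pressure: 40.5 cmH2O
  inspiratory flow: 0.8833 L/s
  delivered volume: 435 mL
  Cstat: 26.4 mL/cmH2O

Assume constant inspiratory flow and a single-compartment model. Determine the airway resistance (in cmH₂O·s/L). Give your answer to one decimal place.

Equation of motion (constant flow): PIP = Vt/C + R·V̇ + PEEP.
R·V̇ = PIP − Vt/C − PEEP = 40.5 − 435/26.4 − 14 = 40.5 − 16.477 − 14 = 10.023 cmH2O.
R = 10.023 / 0.8833 = 11.347 cmH2O·s/L.

11.3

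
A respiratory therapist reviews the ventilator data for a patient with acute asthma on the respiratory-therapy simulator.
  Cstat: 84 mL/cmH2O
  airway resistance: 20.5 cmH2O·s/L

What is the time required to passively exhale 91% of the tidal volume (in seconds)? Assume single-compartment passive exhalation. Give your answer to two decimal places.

τ = R × C = 20.5 × 84 mL/cmH2O = 20.5 × 0.084 L/cmH2O = 1.722 s.
Exhaled fraction f = 1 − e^(−t/τ) → t = −τ·ln(1 − f) = −1.722·ln(0.09) = 4.146 s.

4.15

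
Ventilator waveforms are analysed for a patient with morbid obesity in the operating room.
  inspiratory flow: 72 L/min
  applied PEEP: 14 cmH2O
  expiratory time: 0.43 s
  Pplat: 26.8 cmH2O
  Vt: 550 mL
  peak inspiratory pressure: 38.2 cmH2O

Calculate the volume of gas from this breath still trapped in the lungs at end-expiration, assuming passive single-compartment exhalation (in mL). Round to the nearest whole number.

Flow: 72 L/min ÷ 60 = 1.2 L/s.
R = (PIP − Pplat)/V̇ = (38.2 − 26.8) / 1.2 = 11.4/1.2 = 9.5 cmH2O·s/L.
C = Vt/(Pplat − PEEP) = 550.0 / (26.8 − 14) = 550.0/12.8 = 42.969 mL/cmH2O.
τ = R × C = 9.5 × 0.04297 L/cmH2O = 0.4082 s.
Fraction remaining = e^(−Te/τ) = e^(−0.43/0.4082) = 0.3487.
Trapped volume = 550.0 × 0.3487 = 191.79 mL.

192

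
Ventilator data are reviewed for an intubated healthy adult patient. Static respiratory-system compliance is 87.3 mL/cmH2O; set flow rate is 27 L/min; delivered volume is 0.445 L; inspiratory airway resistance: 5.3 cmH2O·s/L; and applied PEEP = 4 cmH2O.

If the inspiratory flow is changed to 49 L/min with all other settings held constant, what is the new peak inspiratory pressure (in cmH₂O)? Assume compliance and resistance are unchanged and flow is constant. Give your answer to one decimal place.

13.4

Flow: 27 L/min ÷ 60 = 0.45 L/s.
New flow: 49 L/min ÷ 60 = 0.8167 L/s.
PIP = Vt/C + R·V̇ + PEEP (constant-flow equation of motion).
Only the resistive term changes: ΔPIP = R × ΔV̇ = 5.3 × (0.8167 − 0.45) = 5.3 × 0.3667 = 1.944 cmH2O.
Original PIP = 445/87.3 + 5.3×0.45 + 4 = 11.482 cmH2O; new PIP = 11.482 + (1.944) = 13.426 cmH2O.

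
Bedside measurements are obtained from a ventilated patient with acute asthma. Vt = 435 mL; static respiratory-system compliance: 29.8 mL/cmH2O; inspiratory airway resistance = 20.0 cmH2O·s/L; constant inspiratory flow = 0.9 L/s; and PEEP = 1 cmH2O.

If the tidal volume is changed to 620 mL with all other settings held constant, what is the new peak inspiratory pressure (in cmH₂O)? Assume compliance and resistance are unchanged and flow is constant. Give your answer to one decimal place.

39.8

PIP = Vt/C + R·V̇ + PEEP (constant-flow equation of motion).
Only the elastic term changes: ΔPIP = ΔVt / C = (620 − 435) / 29.8 = 6.208 cmH2O.
Original PIP = 435/29.8 + 20.0×0.9 + 1 = 33.597 cmH2O; new PIP = 33.597 + (6.208) = 39.805 cmH2O.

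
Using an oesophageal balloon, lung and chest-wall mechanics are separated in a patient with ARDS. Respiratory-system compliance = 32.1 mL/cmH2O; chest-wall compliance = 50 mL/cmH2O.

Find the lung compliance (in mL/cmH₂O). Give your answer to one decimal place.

89.7

1/CL = 1/Crs − 1/Ccw.
1/CL = 1/32.1 − 1/50 = 0.01115.
CL = 89.686 mL/cmH2O.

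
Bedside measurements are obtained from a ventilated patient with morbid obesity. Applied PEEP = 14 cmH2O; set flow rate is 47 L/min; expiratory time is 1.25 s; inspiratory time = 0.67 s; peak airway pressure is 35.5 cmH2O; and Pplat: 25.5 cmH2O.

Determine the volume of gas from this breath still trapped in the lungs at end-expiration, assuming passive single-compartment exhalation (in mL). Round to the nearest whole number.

61

Flow: 47 L/min ÷ 60 = 0.7833 L/s.
Vt = flow × Ti = 0.7833 L/s × 0.67 s × 1000 mL/L = 524.81 mL.
R = (PIP − Pplat)/V̇ = (35.5 − 25.5) / 0.7833 = 10.0/0.7833 = 12.767 cmH2O·s/L.
C = Vt/(Pplat − PEEP) = 524.81 / (25.5 − 14) = 524.81/11.5 = 45.636 mL/cmH2O.
τ = R × C = 12.767 × 0.04564 L/cmH2O = 0.5827 s.
Fraction remaining = e^(−Te/τ) = e^(−1.25/0.5827) = 0.117.
Trapped volume = 524.81 × 0.117 = 61.403 mL.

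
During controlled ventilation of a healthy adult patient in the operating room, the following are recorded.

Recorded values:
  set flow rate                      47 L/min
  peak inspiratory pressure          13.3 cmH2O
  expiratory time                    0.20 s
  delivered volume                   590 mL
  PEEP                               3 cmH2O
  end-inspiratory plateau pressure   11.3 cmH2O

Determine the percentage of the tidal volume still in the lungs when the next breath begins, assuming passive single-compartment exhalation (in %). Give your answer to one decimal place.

Flow: 47 L/min ÷ 60 = 0.7833 L/s.
R = (PIP − Pplat)/V̇ = (13.3 − 11.3) / 0.7833 = 2.0/0.7833 = 2.553 cmH2O·s/L.
C = Vt/(Pplat − PEEP) = 590.0 / (11.3 − 3) = 590.0/8.3 = 71.084 mL/cmH2O.
τ = R × C = 2.553 × 0.07108 L/cmH2O = 0.1815 s.
Fraction remaining at end-expiration = e^(−Te/τ) = e^(−0.20/0.1815) = 0.3322 → 33.22%.

33.2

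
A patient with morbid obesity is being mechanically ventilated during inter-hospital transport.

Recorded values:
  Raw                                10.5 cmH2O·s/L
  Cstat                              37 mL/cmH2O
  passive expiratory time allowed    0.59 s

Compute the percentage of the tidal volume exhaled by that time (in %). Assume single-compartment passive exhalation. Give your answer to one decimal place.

78.1

τ = R × C = 10.5 × 37 mL/cmH2O = 10.5 × 0.037 L/cmH2O = 0.3885 s.
Passive exhalation: V(t)/V₀ = e^(−t/τ) = e^(−0.59/0.3885) = 0.219.
Fraction exhaled = 1 − 0.219 = 0.781 → 78.1%.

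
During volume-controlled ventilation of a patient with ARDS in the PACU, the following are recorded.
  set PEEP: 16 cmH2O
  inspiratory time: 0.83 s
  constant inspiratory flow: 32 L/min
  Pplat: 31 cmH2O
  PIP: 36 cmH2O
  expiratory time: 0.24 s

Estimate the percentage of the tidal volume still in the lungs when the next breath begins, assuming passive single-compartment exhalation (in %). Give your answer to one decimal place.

42.0

Flow: 32 L/min ÷ 60 = 0.5333 L/s.
Vt = flow × Ti = 0.5333 L/s × 0.83 s × 1000 mL/L = 442.64 mL.
R = (PIP − Pplat)/V̇ = (36 − 31) / 0.5333 = 5.0/0.5333 = 9.376 cmH2O·s/L.
C = Vt/(Pplat − PEEP) = 442.64 / (31 − 16) = 442.64/15.0 = 29.509 mL/cmH2O.
τ = R × C = 9.376 × 0.02951 L/cmH2O = 0.2767 s.
Fraction remaining at end-expiration = e^(−Te/τ) = e^(−0.24/0.2767) = 0.4201 → 42.01%.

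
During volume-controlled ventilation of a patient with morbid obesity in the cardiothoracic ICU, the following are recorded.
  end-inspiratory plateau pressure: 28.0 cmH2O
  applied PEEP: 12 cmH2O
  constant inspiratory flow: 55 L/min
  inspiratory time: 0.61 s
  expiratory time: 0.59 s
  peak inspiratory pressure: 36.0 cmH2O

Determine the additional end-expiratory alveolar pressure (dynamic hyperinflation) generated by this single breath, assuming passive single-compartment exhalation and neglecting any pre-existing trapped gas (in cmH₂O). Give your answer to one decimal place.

Flow: 55 L/min ÷ 60 = 0.9167 L/s.
Vt = flow × Ti = 0.9167 L/s × 0.61 s × 1000 mL/L = 559.19 mL.
R = (PIP − Pplat)/V̇ = (36.0 − 28.0) / 0.9167 = 8.0/0.9167 = 8.727 cmH2O·s/L.
C = Vt/(Pplat − PEEP) = 559.19 / (28.0 − 12) = 559.19/16.0 = 34.949 mL/cmH2O.
τ = R × C = 8.727 × 0.03495 L/cmH2O = 0.305 s.
Fraction remaining = e^(−Te/τ) = e^(−0.59/0.305) = 0.1445; trapped volume = 559.19 × 0.1445 = 80.803 mL.
Additional alveolar pressure from trapping ≈ V_trapped / C = 80.803 / 34.949 = 2.312 cmH2O.

2.3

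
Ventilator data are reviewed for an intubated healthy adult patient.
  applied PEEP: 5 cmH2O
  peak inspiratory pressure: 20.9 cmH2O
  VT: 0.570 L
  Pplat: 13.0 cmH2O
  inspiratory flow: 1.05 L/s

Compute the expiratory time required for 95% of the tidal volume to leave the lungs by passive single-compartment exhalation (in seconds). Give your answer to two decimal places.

R = (PIP − Pplat)/V̇ = (20.9 − 13.0) / 1.05 = 7.9/1.05 = 7.524 cmH2O·s/L.
C = Vt/(Pplat − PEEP) = 570.0 / (13.0 − 5) = 570.0/8.0 = 71.25 mL/cmH2O.
τ = R × C = 7.524 × 0.07125 L/cmH2O = 0.5361 s.
t = −τ·ln(1 − 0.95) = −0.5361·ln(0.05) = 1.606 s.

1.61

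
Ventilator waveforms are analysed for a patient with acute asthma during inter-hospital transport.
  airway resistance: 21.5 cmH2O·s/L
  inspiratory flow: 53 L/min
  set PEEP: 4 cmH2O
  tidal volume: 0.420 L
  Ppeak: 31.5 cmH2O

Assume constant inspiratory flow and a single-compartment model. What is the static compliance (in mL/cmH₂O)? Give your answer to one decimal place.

Flow: 53 L/min ÷ 60 = 0.8833 L/s.
Equation of motion (constant flow): PIP = Vt/C + R·V̇ + PEEP.
Vt/C = PIP − R·V̇ − PEEP = 31.5 − 21.5×0.8833 − 4 = 31.5 − 18.991 − 4 = 8.509 cmH2O.
C = Vt / 8.509 = 420 / 8.509 = 49.36 mL/cmH2O.

49.4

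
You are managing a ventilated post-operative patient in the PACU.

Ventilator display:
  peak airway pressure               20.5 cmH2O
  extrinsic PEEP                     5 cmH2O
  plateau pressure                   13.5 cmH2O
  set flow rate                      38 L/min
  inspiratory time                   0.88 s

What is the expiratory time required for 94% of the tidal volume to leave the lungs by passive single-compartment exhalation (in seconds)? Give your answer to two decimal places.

2.04

Flow: 38 L/min ÷ 60 = 0.6333 L/s.
Vt = flow × Ti = 0.6333 L/s × 0.88 s × 1000 mL/L = 557.3 mL.
R = (PIP − Pplat)/V̇ = (20.5 − 13.5) / 0.6333 = 7.0/0.6333 = 11.053 cmH2O·s/L.
C = Vt/(Pplat − PEEP) = 557.3 / (13.5 − 5) = 557.3/8.5 = 65.565 mL/cmH2O.
τ = R × C = 11.053 × 0.06557 L/cmH2O = 0.7247 s.
t = −τ·ln(1 − 0.94) = −0.7247·ln(0.06) = 2.039 s.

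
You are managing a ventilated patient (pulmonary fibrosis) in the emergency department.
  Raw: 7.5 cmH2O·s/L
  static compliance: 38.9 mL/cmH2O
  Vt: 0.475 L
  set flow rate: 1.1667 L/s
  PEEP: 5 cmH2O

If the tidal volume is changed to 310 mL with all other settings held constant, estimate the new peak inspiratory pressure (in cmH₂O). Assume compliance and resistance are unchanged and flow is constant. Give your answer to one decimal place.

21.7

PIP = Vt/C + R·V̇ + PEEP (constant-flow equation of motion).
Only the elastic term changes: ΔPIP = ΔVt / C = (310 − 475) / 38.9 = -4.242 cmH2O.
Original PIP = 475/38.9 + 7.5×1.1667 + 5 = 25.961 cmH2O; new PIP = 25.961 + (-4.242) = 21.719 cmH2O.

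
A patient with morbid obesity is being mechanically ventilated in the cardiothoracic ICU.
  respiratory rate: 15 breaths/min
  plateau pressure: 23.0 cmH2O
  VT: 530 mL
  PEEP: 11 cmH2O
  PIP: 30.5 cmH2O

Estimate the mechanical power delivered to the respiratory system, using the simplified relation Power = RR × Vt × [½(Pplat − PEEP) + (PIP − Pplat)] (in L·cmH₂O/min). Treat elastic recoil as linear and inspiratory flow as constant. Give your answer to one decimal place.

Per-breath work = Vt × [½(Pplat−PEEP) + (PIP−Pplat)] = 0.530 × [0.5×12.0 + 7.5] = 0.530 × 13.5 = 7.155 L·cmH2O.
Power = 15 × 7.155 = 107.33 L·cmH2O/min.

107.3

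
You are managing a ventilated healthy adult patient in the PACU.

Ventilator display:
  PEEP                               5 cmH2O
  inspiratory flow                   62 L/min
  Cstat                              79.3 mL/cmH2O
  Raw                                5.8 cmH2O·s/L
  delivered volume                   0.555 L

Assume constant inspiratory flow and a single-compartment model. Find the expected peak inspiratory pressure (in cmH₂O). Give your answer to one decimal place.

Flow: 62 L/min ÷ 60 = 1.0333 L/s.
Equation of motion (constant flow): PIP = Vt/C + R·V̇ + PEEP.
PIP = 555/79.3 + 5.8×1.0333 + 5 = 6.999 + 5.993 + 5 = 17.992 cmH2O.

18.0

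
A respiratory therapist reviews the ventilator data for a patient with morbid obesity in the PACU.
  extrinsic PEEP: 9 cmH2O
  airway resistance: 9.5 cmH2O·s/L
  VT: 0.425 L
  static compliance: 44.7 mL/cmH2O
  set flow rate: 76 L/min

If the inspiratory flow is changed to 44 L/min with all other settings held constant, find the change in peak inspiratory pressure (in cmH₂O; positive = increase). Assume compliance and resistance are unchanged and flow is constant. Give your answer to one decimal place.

-5.1

Flow: 76 L/min ÷ 60 = 1.2667 L/s.
New flow: 44 L/min ÷ 60 = 0.7333 L/s.
PIP = Vt/C + R·V̇ + PEEP (constant-flow equation of motion).
Only the resistive term changes: ΔPIP = R × ΔV̇ = 9.5 × (0.7333 − 1.2667) = 9.5 × -0.5334 = -5.067 cmH2O.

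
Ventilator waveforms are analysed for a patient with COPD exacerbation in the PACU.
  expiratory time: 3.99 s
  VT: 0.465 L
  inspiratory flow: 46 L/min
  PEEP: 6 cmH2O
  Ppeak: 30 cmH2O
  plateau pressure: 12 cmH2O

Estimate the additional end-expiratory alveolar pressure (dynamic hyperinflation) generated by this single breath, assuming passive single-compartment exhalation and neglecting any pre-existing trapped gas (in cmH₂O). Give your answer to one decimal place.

Flow: 46 L/min ÷ 60 = 0.7667 L/s.
R = (PIP − Pplat)/V̇ = (30 − 12) / 0.7667 = 18.0/0.7667 = 23.477 cmH2O·s/L.
C = Vt/(Pplat − PEEP) = 465.0 / (12 − 6) = 465.0/6.0 = 77.5 mL/cmH2O.
τ = R × C = 23.477 × 0.0775 L/cmH2O = 1.819 s.
Fraction remaining = e^(−Te/τ) = e^(−3.99/1.819) = 0.1115; trapped volume = 465.0 × 0.1115 = 51.848 mL.
Additional alveolar pressure from trapping ≈ V_trapped / C = 51.848 / 77.5 = 0.669 cmH2O.

0.7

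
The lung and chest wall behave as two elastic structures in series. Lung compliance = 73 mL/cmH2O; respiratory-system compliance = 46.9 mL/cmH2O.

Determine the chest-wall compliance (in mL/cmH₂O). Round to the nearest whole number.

131

1/Ccw = 1/Crs − 1/CL.
1/Ccw = 1/46.9 − 1/73 = 0.007623.
Ccw = 131.18 mL/cmH2O.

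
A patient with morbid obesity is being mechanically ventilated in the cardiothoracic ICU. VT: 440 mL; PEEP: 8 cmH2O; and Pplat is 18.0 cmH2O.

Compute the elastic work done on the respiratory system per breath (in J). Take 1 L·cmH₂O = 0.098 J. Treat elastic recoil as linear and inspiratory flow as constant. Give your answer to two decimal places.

0.22

Elastic work ≈ ½ × (Pplat − PEEP) × Vt = 0.5 × (18.0 − 8) × 0.440 L = 0.5 × 10.0 × 0.440 = 2.2 L·cmH2O.
× 0.098 J/(L·cmH2O) → 0.2156 J.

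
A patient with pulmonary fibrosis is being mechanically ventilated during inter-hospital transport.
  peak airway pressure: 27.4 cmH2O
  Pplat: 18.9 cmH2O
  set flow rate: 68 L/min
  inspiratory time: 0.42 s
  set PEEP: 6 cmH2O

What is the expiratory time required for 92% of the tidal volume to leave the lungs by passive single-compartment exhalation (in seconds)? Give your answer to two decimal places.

Flow: 68 L/min ÷ 60 = 1.1333 L/s.
Vt = flow × Ti = 1.1333 L/s × 0.42 s × 1000 mL/L = 475.99 mL.
R = (PIP − Pplat)/V̇ = (27.4 − 18.9) / 1.1333 = 8.5/1.1333 = 7.5 cmH2O·s/L.
C = Vt/(Pplat − PEEP) = 475.99 / (18.9 − 6) = 475.99/12.9 = 36.898 mL/cmH2O.
τ = R × C = 7.5 × 0.0369 L/cmH2O = 0.2768 s.
t = −τ·ln(1 − 0.92) = −0.2768·ln(0.08) = 0.6991 s.

0.70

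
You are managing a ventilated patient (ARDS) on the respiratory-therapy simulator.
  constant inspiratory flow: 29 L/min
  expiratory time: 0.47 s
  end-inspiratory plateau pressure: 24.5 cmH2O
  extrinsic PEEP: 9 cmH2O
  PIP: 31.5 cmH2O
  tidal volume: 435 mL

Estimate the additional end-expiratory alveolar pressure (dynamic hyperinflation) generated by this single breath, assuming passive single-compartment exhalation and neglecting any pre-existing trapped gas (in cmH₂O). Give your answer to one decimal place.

Flow: 29 L/min ÷ 60 = 0.4833 L/s.
R = (PIP − Pplat)/V̇ = (31.5 − 24.5) / 0.4833 = 7.0/0.4833 = 14.484 cmH2O·s/L.
C = Vt/(Pplat − PEEP) = 435.0 / (24.5 − 9) = 435.0/15.5 = 28.065 mL/cmH2O.
τ = R × C = 14.484 × 0.02807 L/cmH2O = 0.4066 s.
Fraction remaining = e^(−Te/τ) = e^(−0.47/0.4066) = 0.3148; trapped volume = 435.0 × 0.3148 = 136.94 mL.
Additional alveolar pressure from trapping ≈ V_trapped / C = 136.94 / 28.065 = 4.879 cmH2O.

4.9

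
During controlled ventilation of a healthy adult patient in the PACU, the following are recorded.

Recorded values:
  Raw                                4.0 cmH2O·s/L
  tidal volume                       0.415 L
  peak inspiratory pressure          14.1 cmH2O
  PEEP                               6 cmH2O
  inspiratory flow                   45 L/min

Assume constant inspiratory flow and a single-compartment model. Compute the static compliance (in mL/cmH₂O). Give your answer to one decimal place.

Flow: 45 L/min ÷ 60 = 0.75 L/s.
Equation of motion (constant flow): PIP = Vt/C + R·V̇ + PEEP.
Vt/C = PIP − R·V̇ − PEEP = 14.1 − 4.0×0.75 − 6 = 14.1 − 3.0 − 6 = 5.1 cmH2O.
C = Vt / 5.1 = 415 / 5.1 = 81.373 mL/cmH2O.

81.4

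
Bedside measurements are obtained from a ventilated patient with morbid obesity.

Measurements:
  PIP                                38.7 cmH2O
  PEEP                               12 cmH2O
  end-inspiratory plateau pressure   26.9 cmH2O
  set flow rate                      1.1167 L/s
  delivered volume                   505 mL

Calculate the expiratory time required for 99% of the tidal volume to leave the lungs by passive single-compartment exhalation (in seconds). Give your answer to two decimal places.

R = (PIP − Pplat)/V̇ = (38.7 − 26.9) / 1.1167 = 11.8/1.1167 = 10.567 cmH2O·s/L.
C = Vt/(Pplat − PEEP) = 505.0 / (26.9 − 12) = 505.0/14.9 = 33.893 mL/cmH2O.
τ = R × C = 10.567 × 0.03389 L/cmH2O = 0.3581 s.
t = −τ·ln(1 − 0.99) = −0.3581·ln(0.01) = 1.649 s.

1.65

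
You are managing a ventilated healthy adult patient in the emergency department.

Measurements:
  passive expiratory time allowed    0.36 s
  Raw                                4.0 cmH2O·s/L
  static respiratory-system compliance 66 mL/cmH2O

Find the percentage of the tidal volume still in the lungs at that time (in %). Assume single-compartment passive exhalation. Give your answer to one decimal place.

25.6

τ = R × C = 4.0 × 66 mL/cmH2O = 4.0 × 0.066 L/cmH2O = 0.264 s.
Passive exhalation: V(t)/V₀ = e^(−t/τ) = e^(−0.36/0.264) = 0.2557.
Fraction remaining = 0.2557 → 25.57%.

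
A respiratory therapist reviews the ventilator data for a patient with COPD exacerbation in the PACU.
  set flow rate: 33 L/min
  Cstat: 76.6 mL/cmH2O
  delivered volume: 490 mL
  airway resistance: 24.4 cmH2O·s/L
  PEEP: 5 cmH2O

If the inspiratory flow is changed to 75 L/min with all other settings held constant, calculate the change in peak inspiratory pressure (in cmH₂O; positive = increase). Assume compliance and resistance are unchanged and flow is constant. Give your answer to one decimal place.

17.1

Flow: 33 L/min ÷ 60 = 0.55 L/s.
New flow: 75 L/min ÷ 60 = 1.25 L/s.
PIP = Vt/C + R·V̇ + PEEP (constant-flow equation of motion).
Only the resistive term changes: ΔPIP = R × ΔV̇ = 24.4 × (1.25 − 0.55) = 24.4 × 0.7 = 17.08 cmH2O.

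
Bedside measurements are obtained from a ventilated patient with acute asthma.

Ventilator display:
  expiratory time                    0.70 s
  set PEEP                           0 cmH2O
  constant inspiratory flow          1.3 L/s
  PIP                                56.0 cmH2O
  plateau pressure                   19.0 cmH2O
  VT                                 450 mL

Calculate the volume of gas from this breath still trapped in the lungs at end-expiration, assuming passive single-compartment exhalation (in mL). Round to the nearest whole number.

159

R = (PIP − Pplat)/V̇ = (56.0 − 19.0) / 1.3 = 37.0/1.3 = 28.462 cmH2O·s/L.
C = Vt/(Pplat − PEEP) = 450.0 / (19.0 − 0) = 450.0/19.0 = 23.684 mL/cmH2O.
τ = R × C = 28.462 × 0.02368 L/cmH2O = 0.674 s.
Fraction remaining = e^(−Te/τ) = e^(−0.70/0.674) = 0.354.
Trapped volume = 450.0 × 0.354 = 159.3 mL.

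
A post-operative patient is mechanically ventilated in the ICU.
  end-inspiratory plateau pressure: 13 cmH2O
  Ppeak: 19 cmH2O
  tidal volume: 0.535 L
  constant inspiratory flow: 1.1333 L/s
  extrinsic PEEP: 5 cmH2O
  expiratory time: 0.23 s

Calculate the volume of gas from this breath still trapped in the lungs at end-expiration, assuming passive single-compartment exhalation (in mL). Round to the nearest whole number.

279

R = (PIP − Pplat)/V̇ = (19 − 13) / 1.1333 = 6.0/1.1333 = 5.294 cmH2O·s/L.
C = Vt/(Pplat − PEEP) = 535.0 / (13 − 5) = 535.0/8.0 = 66.875 mL/cmH2O.
τ = R × C = 5.294 × 0.06688 L/cmH2O = 0.3541 s.
Fraction remaining = e^(−Te/τ) = e^(−0.23/0.3541) = 0.5223.
Trapped volume = 535.0 × 0.5223 = 279.43 mL.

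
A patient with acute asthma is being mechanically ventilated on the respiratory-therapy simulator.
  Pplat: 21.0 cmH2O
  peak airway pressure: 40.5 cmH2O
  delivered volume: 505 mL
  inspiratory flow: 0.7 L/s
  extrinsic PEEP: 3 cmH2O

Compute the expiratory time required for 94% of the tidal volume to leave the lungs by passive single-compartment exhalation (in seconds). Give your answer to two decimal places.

R = (PIP − Pplat)/V̇ = (40.5 − 21.0) / 0.7 = 19.5/0.7 = 27.857 cmH2O·s/L.
C = Vt/(Pplat − PEEP) = 505.0 / (21.0 − 3) = 505.0/18.0 = 28.056 mL/cmH2O.
τ = R × C = 27.857 × 0.02806 L/cmH2O = 0.7817 s.
t = −τ·ln(1 − 0.94) = −0.7817·ln(0.06) = 2.199 s.

2.20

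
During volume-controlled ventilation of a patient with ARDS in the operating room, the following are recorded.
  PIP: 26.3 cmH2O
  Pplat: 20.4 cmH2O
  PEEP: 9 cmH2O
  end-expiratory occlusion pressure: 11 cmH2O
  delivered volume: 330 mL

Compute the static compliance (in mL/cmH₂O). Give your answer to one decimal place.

End-expiratory occlusion gives total PEEP = 11 cmH2O (intrinsic PEEP = 11 − 9 = 2). Use total PEEP for the elastic gradient.
Cstat = Vt / (Pplat − PEEPtotal) = 330 / (20.4 − 11) = 330 / 9.4 = 35.106 mL/cmH2O.

35.1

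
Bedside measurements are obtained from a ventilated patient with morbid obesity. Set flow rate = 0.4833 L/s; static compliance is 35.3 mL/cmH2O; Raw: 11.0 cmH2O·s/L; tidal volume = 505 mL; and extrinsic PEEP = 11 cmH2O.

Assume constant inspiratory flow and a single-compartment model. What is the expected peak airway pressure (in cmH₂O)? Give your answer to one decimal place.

30.6

Equation of motion (constant flow): PIP = Vt/C + R·V̇ + PEEP.
PIP = 505/35.3 + 11.0×0.4833 + 11 = 14.306 + 5.316 + 11 = 30.622 cmH2O.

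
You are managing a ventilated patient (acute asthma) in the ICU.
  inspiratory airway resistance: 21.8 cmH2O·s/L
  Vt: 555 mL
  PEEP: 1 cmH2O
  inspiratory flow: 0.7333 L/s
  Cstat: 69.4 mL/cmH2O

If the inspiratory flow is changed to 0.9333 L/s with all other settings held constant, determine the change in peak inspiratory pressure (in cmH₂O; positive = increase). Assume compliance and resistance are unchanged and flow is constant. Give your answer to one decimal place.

PIP = Vt/C + R·V̇ + PEEP (constant-flow equation of motion).
Only the resistive term changes: ΔPIP = R × ΔV̇ = 21.8 × (0.9333 − 0.7333) = 21.8 × 0.2 = 4.36 cmH2O.

4.4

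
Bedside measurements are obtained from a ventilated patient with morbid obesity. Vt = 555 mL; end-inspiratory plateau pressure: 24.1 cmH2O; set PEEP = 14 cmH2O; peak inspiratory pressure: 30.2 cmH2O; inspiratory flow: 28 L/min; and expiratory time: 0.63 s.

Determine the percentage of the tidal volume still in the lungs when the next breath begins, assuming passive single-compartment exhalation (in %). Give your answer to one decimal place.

41.6

Flow: 28 L/min ÷ 60 = 0.4667 L/s.
R = (PIP − Pplat)/V̇ = (30.2 − 24.1) / 0.4667 = 6.1/0.4667 = 13.07 cmH2O·s/L.
C = Vt/(Pplat − PEEP) = 555.0 / (24.1 − 14) = 555.0/10.1 = 54.95 mL/cmH2O.
τ = R × C = 13.07 × 0.05495 L/cmH2O = 0.7182 s.
Fraction remaining at end-expiration = e^(−Te/τ) = e^(−0.63/0.7182) = 0.4159 → 41.59%.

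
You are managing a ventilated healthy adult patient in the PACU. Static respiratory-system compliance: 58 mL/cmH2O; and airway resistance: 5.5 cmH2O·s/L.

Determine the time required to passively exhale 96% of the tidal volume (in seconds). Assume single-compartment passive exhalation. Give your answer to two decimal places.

τ = R × C = 5.5 × 58 mL/cmH2O = 5.5 × 0.058 L/cmH2O = 0.319 s.
Exhaled fraction f = 1 − e^(−t/τ) → t = −τ·ln(1 − f) = −0.319·ln(0.04) = 1.027 s.

1.03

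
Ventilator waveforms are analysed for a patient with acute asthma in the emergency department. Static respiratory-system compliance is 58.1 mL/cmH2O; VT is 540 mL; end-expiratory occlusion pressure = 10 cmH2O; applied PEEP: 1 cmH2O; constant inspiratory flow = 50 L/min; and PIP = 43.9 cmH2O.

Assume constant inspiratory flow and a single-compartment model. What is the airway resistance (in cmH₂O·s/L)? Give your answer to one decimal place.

Flow: 50 L/min ÷ 60 = 0.8333 L/s.
Total PEEP = 10 cmH2O (set 1 + intrinsic 9); this is the baseline alveolar pressure.
Equation of motion (constant flow): PIP = Vt/C + R·V̇ + PEEP.
R·V̇ = PIP − Vt/C − PEEP = 43.9 − 540/58.1 − 10 = 43.9 − 9.294 − 10 = 24.606 cmH2O.
R = 24.606 / 0.8333 = 29.528 cmH2O·s/L.

29.5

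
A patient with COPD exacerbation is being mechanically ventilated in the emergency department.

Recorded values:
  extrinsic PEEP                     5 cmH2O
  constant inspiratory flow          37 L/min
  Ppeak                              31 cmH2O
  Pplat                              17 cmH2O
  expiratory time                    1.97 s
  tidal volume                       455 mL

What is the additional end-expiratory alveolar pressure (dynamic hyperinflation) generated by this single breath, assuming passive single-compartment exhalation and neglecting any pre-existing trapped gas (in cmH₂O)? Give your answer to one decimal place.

Flow: 37 L/min ÷ 60 = 0.6167 L/s.
R = (PIP − Pplat)/V̇ = (31 − 17) / 0.6167 = 14.0/0.6167 = 22.701 cmH2O·s/L.
C = Vt/(Pplat − PEEP) = 455.0 / (17 − 5) = 455.0/12.0 = 37.917 mL/cmH2O.
τ = R × C = 22.701 × 0.03792 L/cmH2O = 0.8608 s.
Fraction remaining = e^(−Te/τ) = e^(−1.97/0.8608) = 0.1014; trapped volume = 455.0 × 0.1014 = 46.137 mL.
Additional alveolar pressure from trapping ≈ V_trapped / C = 46.137 / 37.917 = 1.217 cmH2O.

1.2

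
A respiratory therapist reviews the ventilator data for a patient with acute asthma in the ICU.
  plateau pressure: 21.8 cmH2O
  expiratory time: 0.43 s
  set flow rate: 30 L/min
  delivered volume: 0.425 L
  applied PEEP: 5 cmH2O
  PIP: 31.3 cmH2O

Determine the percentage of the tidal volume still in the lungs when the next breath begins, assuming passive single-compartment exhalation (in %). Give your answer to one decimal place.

Flow: 30 L/min ÷ 60 = 0.5 L/s.
R = (PIP − Pplat)/V̇ = (31.3 − 21.8) / 0.5 = 9.5/0.5 = 19.0 cmH2O·s/L.
C = Vt/(Pplat − PEEP) = 425.0 / (21.8 − 5) = 425.0/16.8 = 25.298 mL/cmH2O.
τ = R × C = 19.0 × 0.0253 L/cmH2O = 0.4807 s.
Fraction remaining at end-expiration = e^(−Te/τ) = e^(−0.43/0.4807) = 0.4088 → 40.88%.

40.9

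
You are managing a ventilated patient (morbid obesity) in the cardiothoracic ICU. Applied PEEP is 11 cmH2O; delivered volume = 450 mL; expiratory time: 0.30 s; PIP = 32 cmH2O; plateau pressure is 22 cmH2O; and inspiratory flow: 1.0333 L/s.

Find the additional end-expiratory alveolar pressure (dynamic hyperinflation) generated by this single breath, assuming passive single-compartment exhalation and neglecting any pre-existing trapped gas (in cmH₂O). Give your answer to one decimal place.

R = (PIP − Pplat)/V̇ = (32 − 22) / 1.0333 = 10.0/1.0333 = 9.678 cmH2O·s/L.
C = Vt/(Pplat − PEEP) = 450.0 / (22 − 11) = 450.0/11.0 = 40.909 mL/cmH2O.
τ = R × C = 9.678 × 0.04091 L/cmH2O = 0.3959 s.
Fraction remaining = e^(−Te/τ) = e^(−0.30/0.3959) = 0.4687; trapped volume = 450.0 × 0.4687 = 210.92 mL.
Additional alveolar pressure from trapping ≈ V_trapped / C = 210.92 / 40.909 = 5.156 cmH2O.

5.2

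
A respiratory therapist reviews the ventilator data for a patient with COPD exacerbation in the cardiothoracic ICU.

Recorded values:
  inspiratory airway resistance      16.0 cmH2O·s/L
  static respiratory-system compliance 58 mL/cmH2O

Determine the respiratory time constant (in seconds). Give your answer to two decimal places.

0.93

τ = R × C = 16.0 × 58 mL/cmH2O = 16.0 × 0.058 L/cmH2O = 0.928 s.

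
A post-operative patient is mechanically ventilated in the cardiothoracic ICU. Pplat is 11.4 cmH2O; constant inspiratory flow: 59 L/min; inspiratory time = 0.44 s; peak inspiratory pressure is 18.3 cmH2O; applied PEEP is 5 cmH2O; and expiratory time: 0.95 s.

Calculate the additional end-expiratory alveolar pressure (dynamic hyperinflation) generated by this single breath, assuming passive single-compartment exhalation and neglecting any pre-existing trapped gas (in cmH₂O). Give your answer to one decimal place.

0.9

Flow: 59 L/min ÷ 60 = 0.9833 L/s.
Vt = flow × Ti = 0.9833 L/s × 0.44 s × 1000 mL/L = 432.65 mL.
R = (PIP − Pplat)/V̇ = (18.3 − 11.4) / 0.9833 = 6.9/0.9833 = 7.017 cmH2O·s/L.
C = Vt/(Pplat − PEEP) = 432.65 / (11.4 − 5) = 432.65/6.4 = 67.602 mL/cmH2O.
τ = R × C = 7.017 × 0.0676 L/cmH2O = 0.4743 s.
Fraction remaining = e^(−Te/τ) = e^(−0.95/0.4743) = 0.1349; trapped volume = 432.65 × 0.1349 = 58.364 mL.
Additional alveolar pressure from trapping ≈ V_trapped / C = 58.364 / 67.602 = 0.8633 cmH2O.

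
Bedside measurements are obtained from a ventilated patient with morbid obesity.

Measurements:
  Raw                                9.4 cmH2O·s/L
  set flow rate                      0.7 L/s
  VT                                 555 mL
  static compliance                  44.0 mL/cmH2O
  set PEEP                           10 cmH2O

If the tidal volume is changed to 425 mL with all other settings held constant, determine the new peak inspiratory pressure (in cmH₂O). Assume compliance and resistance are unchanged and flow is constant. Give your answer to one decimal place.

26.2

PIP = Vt/C + R·V̇ + PEEP (constant-flow equation of motion).
Only the elastic term changes: ΔPIP = ΔVt / C = (425 − 555) / 44.0 = -2.955 cmH2O.
Original PIP = 555/44.0 + 9.4×0.7 + 10 = 29.194 cmH2O; new PIP = 29.194 + (-2.955) = 26.239 cmH2O.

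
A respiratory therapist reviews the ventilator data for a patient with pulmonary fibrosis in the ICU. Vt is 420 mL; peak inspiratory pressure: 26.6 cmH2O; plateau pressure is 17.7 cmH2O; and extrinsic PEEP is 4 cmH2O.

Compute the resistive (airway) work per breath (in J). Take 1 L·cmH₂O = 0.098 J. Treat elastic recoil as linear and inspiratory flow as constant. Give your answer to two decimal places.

With constant inspiratory flow the resistive pressure is constant at PIP − Pplat = 26.6 − 17.7 = 8.9 cmH2O, so resistive work = 8.9 × 0.420 = 3.738 L·cmH2O.
× 0.098 J/(L·cmH2O) → 0.3663 J.

0.37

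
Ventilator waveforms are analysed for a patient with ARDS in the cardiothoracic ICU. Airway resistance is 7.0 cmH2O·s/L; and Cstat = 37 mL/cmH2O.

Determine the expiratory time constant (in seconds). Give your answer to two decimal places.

τ = R × C = 7.0 × 37 mL/cmH2O = 7.0 × 0.037 L/cmH2O = 0.259 s.

0.26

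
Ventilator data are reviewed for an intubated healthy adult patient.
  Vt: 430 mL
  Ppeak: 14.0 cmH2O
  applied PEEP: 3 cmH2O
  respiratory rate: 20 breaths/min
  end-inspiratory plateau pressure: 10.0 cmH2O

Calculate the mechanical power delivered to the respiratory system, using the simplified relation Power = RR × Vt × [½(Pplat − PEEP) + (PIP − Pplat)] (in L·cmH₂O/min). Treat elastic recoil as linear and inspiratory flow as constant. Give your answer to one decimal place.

Per-breath work = Vt × [½(Pplat−PEEP) + (PIP−Pplat)] = 0.430 × [0.5×7.0 + 4.0] = 0.430 × 7.5 = 3.225 L·cmH2O.
Power = 20 × 3.225 = 64.5 L·cmH2O/min.

64.5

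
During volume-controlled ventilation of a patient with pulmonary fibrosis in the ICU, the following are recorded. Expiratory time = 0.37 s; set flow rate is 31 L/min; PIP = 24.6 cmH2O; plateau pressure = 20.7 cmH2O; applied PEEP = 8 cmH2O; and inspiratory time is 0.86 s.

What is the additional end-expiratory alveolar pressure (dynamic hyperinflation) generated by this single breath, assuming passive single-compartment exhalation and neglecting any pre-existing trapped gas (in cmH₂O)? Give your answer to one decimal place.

3.1

Flow: 31 L/min ÷ 60 = 0.5167 L/s.
Vt = flow × Ti = 0.5167 L/s × 0.86 s × 1000 mL/L = 444.36 mL.
R = (PIP − Pplat)/V̇ = (24.6 − 20.7) / 0.5167 = 3.9/0.5167 = 7.548 cmH2O·s/L.
C = Vt/(Pplat − PEEP) = 444.36 / (20.7 − 8) = 444.36/12.7 = 34.989 mL/cmH2O.
τ = R × C = 7.548 × 0.03499 L/cmH2O = 0.2641 s.
Fraction remaining = e^(−Te/τ) = e^(−0.37/0.2641) = 0.2464; trapped volume = 444.36 × 0.2464 = 109.49 mL.
Additional alveolar pressure from trapping ≈ V_trapped / C = 109.49 / 34.989 = 3.129 cmH2O.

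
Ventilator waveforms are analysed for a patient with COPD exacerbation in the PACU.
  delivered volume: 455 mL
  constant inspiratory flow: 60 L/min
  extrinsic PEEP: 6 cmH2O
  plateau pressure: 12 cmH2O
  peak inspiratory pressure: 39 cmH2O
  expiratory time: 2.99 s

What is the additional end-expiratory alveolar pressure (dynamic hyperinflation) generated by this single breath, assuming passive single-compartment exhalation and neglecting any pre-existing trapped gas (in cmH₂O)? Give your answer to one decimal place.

Flow: 60 L/min ÷ 60 = 1 L/s.
R = (PIP − Pplat)/V̇ = (39 − 12) / 1 = 27.0/1 = 27.0 cmH2O·s/L.
C = Vt/(Pplat − PEEP) = 455.0 / (12 − 6) = 455.0/6.0 = 75.833 mL/cmH2O.
τ = R × C = 27.0 × 0.07583 L/cmH2O = 2.047 s.
Fraction remaining = e^(−Te/τ) = e^(−2.99/2.047) = 0.2321; trapped volume = 455.0 × 0.2321 = 105.61 mL.
Additional alveolar pressure from trapping ≈ V_trapped / C = 105.61 / 75.833 = 1.393 cmH2O.

1.4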